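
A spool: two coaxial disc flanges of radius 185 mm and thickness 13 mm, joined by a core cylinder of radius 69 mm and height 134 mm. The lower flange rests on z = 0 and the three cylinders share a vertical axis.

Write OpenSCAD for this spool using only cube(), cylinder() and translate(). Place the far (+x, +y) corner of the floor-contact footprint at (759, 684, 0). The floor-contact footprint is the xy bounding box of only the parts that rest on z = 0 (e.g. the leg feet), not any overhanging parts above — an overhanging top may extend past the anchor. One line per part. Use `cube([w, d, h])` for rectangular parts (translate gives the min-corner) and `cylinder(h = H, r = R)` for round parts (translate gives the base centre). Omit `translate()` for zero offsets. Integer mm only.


translate([574, 499, 0]) cylinder(h = 13, r = 185);
translate([574, 499, 13]) cylinder(h = 134, r = 69);
translate([574, 499, 147]) cylinder(h = 13, r = 185);


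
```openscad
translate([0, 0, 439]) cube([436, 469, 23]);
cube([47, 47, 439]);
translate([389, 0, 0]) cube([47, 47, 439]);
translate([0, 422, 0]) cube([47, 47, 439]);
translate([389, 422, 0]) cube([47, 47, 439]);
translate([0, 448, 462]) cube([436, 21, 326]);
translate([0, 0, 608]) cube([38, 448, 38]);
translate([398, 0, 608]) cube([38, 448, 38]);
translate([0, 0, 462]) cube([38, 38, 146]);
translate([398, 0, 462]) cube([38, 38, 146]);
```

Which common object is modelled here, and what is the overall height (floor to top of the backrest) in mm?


A chair. The overall height is 788 mm.

A slab on four corner posts with a tall panel at the back — a chair. The seat slab sits at z = 439 with thickness 23, and the 326 mm backrest starts at the seat top, so the overall height is 439 + 23 + 326 = 788 mm.


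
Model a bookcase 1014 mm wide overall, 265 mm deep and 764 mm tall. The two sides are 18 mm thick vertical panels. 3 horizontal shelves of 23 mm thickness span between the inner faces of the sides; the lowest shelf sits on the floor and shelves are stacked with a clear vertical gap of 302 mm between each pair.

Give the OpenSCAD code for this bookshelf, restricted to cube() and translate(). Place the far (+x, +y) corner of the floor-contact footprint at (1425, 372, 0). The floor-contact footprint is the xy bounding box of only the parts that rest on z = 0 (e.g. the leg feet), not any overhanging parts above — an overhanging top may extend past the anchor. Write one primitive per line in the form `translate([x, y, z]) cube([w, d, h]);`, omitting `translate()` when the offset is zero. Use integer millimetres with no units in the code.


translate([411, 107, 0]) cube([18, 265, 764]);
translate([1407, 107, 0]) cube([18, 265, 764]);
translate([429, 107, 0]) cube([978, 265, 23]);
translate([429, 107, 325]) cube([978, 265, 23]);
translate([429, 107, 650]) cube([978, 265, 23]);


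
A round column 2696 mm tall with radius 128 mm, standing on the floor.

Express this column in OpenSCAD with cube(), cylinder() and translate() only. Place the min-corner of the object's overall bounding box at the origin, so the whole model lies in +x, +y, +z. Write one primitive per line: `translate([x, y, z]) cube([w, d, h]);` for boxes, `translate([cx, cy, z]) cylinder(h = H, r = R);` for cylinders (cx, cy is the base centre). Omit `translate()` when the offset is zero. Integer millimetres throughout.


translate([128, 128, 0]) cylinder(h = 2696, r = 128);


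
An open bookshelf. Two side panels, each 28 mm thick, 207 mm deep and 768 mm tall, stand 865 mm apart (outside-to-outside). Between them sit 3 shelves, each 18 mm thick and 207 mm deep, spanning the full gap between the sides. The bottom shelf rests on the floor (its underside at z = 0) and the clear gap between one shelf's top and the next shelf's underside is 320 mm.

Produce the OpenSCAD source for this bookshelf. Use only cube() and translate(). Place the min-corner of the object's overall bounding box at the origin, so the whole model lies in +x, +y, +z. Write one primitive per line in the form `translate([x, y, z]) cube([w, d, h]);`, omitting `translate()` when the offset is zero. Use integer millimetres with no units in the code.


cube([28, 207, 768]);
translate([837, 0, 0]) cube([28, 207, 768]);
translate([28, 0, 0]) cube([809, 207, 18]);
translate([28, 0, 338]) cube([809, 207, 18]);
translate([28, 0, 676]) cube([809, 207, 18]);


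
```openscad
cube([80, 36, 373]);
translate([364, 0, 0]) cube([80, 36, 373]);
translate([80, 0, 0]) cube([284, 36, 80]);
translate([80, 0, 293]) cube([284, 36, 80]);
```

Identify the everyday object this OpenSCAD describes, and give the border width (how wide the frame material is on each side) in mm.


A picture frame. The border width is 80 mm.

Four thin pieces enclosing a rectangular opening — a picture frame. The two full-height stiles are 373 mm tall; the top rail sits at z = 293 and is 80 mm tall, so the border above the opening is 373 − 293 = 80 mm, matching the stile x-width.


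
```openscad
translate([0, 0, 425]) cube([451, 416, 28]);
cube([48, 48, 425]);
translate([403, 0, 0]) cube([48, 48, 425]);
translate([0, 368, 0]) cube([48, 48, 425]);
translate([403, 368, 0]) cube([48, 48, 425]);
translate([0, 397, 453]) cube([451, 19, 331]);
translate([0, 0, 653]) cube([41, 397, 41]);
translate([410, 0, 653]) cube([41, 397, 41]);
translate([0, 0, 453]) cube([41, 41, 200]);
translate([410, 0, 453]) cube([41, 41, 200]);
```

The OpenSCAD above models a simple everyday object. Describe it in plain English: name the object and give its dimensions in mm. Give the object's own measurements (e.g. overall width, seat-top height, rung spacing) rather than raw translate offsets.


A chair. The seat is a 451×416×28 mm slab with its top at z = 453 mm, on four 48×48 mm corner legs (flush with the seat edges, standing on z = 0). A flat backrest 19 mm thick, 331 mm tall, spans the full seat width and rises from the seat top along its +y edge, rear face flush with the rear of the seat. Two armrests of 41×41 mm section run along each side from the seat's front edge to the front of the backrest, top faces 241 mm above the seat top and outer faces flush with the seat's x-edges; a 41×41 mm post under the front of each armrest stands on the seat at the front corner.


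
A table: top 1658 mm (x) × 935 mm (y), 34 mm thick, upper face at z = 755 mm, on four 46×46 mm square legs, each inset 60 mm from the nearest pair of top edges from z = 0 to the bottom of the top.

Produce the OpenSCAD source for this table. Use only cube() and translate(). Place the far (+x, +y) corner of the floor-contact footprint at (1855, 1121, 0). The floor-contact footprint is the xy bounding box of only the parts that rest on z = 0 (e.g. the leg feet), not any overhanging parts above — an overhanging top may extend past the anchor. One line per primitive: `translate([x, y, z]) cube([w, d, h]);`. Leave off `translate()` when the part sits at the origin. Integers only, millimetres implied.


translate([257, 246, 721]) cube([1658, 935, 34]);
translate([317, 306, 0]) cube([46, 46, 721]);
translate([1809, 306, 0]) cube([46, 46, 721]);
translate([317, 1075, 0]) cube([46, 46, 721]);
translate([1809, 1075, 0]) cube([46, 46, 721]);


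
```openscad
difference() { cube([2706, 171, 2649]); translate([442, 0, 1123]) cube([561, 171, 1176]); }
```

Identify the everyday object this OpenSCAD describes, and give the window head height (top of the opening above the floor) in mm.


A wall with a window opening. The window head height is 2299 mm.

A wall with a rectangular opening subtracted — a window. Sill at z = 1123, opening 1176 mm tall, so the head is at 1123 + 1176 = 2299 mm.


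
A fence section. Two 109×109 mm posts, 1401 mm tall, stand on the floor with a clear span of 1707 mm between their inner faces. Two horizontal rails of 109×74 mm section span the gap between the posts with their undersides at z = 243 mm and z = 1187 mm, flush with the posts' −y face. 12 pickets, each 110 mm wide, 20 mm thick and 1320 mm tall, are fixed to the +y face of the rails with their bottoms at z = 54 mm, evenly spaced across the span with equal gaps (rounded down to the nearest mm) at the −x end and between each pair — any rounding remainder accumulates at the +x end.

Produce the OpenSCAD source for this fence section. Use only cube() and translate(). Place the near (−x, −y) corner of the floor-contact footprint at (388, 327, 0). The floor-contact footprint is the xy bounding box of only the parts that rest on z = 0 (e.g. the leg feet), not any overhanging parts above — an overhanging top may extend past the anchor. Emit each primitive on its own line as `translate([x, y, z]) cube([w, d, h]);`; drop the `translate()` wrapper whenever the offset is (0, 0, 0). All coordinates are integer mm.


translate([388, 327, 0]) cube([109, 109, 1401]);
translate([2204, 327, 0]) cube([109, 109, 1401]);
translate([497, 327, 243]) cube([1707, 109, 74]);
translate([497, 327, 1187]) cube([1707, 109, 74]);
translate([526, 436, 54]) cube([110, 20, 1320]);
translate([665, 436, 54]) cube([110, 20, 1320]);
translate([804, 436, 54]) cube([110, 20, 1320]);
translate([943, 436, 54]) cube([110, 20, 1320]);
translate([1082, 436, 54]) cube([110, 20, 1320]);
translate([1221, 436, 54]) cube([110, 20, 1320]);
translate([1360, 436, 54]) cube([110, 20, 1320]);
translate([1499, 436, 54]) cube([110, 20, 1320]);
translate([1638, 436, 54]) cube([110, 20, 1320]);
translate([1777, 436, 54]) cube([110, 20, 1320]);
translate([1916, 436, 54]) cube([110, 20, 1320]);
translate([2055, 436, 54]) cube([110, 20, 1320]);


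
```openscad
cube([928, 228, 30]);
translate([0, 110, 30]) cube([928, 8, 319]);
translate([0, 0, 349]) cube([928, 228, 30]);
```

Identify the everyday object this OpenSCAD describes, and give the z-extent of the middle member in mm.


An I-beam. The web height is 319 mm.

Two wide flanges with a thin centred web — an I-beam. Overall 379 mm minus two 30 mm flanges gives a web of 379 − 2·30 = 319 mm.


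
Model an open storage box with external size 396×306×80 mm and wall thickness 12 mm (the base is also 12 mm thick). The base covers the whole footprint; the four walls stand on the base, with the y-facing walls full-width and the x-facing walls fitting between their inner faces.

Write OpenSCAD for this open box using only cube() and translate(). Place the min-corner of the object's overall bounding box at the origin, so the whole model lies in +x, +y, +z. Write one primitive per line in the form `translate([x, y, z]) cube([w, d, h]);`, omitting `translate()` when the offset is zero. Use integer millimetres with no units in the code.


cube([396, 306, 12]);
translate([0, 0, 12]) cube([396, 12, 68]);
translate([0, 294, 12]) cube([396, 12, 68]);
translate([0, 12, 12]) cube([12, 282, 68]);
translate([384, 12, 12]) cube([12, 282, 68]);


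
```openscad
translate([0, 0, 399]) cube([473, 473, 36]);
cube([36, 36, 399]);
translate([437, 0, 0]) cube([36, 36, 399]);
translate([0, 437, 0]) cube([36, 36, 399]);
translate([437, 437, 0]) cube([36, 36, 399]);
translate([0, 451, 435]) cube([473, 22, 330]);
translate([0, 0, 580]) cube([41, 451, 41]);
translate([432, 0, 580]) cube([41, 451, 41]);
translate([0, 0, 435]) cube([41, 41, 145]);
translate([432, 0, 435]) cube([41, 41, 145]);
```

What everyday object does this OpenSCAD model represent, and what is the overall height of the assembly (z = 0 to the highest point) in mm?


A chair. The overall height is 765 mm.

A slab on four corner posts with a tall panel at the back — a chair. The seat slab sits at z = 399 with thickness 36, and the 330 mm backrest starts at the seat top, so the overall height is 399 + 36 + 330 = 765 mm.


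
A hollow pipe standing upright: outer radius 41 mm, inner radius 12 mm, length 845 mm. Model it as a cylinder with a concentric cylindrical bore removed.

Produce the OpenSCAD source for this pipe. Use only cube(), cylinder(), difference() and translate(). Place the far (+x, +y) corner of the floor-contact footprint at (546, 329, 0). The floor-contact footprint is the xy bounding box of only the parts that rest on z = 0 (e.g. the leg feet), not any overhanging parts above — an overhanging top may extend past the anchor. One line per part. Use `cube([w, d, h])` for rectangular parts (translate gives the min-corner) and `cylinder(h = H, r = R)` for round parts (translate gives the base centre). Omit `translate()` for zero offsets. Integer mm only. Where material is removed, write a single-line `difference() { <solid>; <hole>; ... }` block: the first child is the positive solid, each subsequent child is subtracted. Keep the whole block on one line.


difference() { translate([505, 288, 0]) cylinder(h = 845, r = 41); translate([505, 288, 0]) cylinder(h = 845, r = 12); }


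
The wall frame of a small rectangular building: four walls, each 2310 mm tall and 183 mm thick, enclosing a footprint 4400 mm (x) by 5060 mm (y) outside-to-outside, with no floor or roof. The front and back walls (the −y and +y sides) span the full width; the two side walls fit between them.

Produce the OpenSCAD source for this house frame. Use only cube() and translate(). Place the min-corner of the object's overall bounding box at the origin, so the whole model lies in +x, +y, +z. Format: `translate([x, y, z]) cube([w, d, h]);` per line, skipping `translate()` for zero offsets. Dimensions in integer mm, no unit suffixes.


cube([4400, 183, 2310]);
translate([0, 4877, 0]) cube([4400, 183, 2310]);
translate([0, 183, 0]) cube([183, 4694, 2310]);
translate([4217, 183, 0]) cube([183, 4694, 2310]);


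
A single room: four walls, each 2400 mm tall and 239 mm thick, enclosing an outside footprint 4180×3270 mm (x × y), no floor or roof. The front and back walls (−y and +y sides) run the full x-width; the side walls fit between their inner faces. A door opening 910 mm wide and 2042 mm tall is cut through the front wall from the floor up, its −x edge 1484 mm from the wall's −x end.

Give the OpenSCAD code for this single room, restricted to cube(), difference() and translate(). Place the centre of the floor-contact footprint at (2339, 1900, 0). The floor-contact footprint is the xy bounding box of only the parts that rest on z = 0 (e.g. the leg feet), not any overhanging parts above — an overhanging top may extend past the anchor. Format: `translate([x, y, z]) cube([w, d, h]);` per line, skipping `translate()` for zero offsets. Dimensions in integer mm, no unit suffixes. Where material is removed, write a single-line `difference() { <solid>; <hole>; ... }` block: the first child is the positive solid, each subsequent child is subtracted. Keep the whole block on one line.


difference() { translate([249, 265, 0]) cube([4180, 239, 2400]); translate([1733, 265, 0]) cube([910, 239, 2042]); }
translate([249, 3296, 0]) cube([4180, 239, 2400]);
translate([249, 504, 0]) cube([239, 2792, 2400]);
translate([4190, 504, 0]) cube([239, 2792, 2400]);


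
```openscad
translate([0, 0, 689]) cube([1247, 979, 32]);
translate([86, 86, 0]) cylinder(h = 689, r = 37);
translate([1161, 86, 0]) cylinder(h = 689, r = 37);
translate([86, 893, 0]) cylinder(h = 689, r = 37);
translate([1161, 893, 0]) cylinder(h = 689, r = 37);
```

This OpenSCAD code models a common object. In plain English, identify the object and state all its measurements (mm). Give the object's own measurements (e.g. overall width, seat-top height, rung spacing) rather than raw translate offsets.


A table: top 1247 mm (x) × 979 mm (y), 32 mm thick, upper face at z = 721 mm, on four round legs of 74 mm diameter, each leg's bounding box inset 49 mm from the nearest pair of top edges from z = 0 to the bottom of the top.


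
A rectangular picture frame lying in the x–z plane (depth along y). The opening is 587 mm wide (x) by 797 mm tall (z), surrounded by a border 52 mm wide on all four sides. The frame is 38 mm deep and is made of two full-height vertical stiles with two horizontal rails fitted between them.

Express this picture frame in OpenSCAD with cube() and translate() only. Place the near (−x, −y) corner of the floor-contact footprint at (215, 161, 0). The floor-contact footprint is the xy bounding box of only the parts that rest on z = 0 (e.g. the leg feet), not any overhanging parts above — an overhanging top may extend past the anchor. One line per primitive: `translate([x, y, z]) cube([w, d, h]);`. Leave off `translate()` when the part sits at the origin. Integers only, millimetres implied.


translate([215, 161, 0]) cube([52, 38, 901]);
translate([854, 161, 0]) cube([52, 38, 901]);
translate([267, 161, 0]) cube([587, 38, 52]);
translate([267, 161, 849]) cube([587, 38, 52]);


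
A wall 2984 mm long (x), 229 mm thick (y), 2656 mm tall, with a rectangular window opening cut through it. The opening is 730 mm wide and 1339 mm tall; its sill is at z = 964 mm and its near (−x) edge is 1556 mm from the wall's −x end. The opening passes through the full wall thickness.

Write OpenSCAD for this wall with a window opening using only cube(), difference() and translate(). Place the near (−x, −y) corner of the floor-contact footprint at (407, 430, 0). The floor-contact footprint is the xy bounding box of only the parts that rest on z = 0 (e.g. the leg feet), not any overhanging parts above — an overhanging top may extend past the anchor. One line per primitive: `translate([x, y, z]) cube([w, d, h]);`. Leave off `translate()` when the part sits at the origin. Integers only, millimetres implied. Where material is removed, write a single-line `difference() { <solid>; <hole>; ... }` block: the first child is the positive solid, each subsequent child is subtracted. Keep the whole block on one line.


difference() { translate([407, 430, 0]) cube([2984, 229, 2656]); translate([1963, 430, 964]) cube([730, 229, 1339]); }


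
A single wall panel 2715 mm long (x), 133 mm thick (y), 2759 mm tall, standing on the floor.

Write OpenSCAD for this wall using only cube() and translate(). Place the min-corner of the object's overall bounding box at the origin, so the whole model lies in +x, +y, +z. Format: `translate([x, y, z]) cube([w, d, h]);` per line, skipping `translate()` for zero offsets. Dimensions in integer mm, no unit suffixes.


cube([2715, 133, 2759]);


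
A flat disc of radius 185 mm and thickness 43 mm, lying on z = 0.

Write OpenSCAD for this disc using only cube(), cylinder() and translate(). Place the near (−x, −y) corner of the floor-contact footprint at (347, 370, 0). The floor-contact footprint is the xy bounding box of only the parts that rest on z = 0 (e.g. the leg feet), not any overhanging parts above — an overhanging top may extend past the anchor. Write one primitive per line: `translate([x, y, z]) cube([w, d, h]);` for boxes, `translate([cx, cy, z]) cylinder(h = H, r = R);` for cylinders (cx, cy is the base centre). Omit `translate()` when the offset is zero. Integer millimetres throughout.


translate([532, 555, 0]) cylinder(h = 43, r = 185);


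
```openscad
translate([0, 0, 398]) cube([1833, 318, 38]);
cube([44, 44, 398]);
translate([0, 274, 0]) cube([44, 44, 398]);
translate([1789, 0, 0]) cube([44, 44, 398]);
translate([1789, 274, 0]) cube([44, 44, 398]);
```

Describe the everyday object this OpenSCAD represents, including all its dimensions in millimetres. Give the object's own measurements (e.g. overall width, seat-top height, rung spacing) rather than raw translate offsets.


A bench: a 1833×318 mm seat slab, 38 mm thick, top at z = 436 mm, on four 44×44 mm square legs flush with the seat corners and standing on z = 0.


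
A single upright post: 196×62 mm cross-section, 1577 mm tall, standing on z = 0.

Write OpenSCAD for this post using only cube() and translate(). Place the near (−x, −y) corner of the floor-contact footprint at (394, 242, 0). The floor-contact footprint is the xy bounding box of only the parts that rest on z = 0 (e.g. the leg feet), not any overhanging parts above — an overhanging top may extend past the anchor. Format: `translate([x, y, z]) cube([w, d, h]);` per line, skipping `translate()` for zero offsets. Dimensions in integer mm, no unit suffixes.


translate([394, 242, 0]) cube([196, 62, 1577]);


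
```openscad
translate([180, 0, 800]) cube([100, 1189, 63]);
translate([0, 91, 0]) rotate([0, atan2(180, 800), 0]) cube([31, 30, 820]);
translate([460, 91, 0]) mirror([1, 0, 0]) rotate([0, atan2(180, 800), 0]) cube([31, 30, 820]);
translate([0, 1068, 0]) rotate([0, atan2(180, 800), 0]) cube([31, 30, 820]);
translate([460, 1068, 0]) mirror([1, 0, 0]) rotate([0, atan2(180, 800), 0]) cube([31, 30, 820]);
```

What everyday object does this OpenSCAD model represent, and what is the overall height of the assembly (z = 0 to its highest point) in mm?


A sawhorse. The overall height is 863 mm.

A beam across two mirrored pairs of raked legs — a sawhorse. The beam's underside is at z = 800 (matching the legs' vertical rise in atan2(180, 800)) and the beam is 63 mm tall, so its top is at 800 + 63 = 863 mm. The raked legs top out at the beam's underside, so that is the highest point.


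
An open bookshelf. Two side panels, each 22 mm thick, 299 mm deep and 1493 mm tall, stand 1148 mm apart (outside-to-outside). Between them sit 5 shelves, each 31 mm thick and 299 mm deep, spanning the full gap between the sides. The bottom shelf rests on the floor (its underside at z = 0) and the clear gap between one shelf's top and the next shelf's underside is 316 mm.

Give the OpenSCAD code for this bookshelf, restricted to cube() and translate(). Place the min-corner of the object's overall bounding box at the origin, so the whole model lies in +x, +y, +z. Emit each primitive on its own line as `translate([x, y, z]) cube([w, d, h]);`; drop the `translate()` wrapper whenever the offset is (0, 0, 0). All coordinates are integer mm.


cube([22, 299, 1493]);
translate([1126, 0, 0]) cube([22, 299, 1493]);
translate([22, 0, 0]) cube([1104, 299, 31]);
translate([22, 0, 347]) cube([1104, 299, 31]);
translate([22, 0, 694]) cube([1104, 299, 31]);
translate([22, 0, 1041]) cube([1104, 299, 31]);
translate([22, 0, 1388]) cube([1104, 299, 31]);


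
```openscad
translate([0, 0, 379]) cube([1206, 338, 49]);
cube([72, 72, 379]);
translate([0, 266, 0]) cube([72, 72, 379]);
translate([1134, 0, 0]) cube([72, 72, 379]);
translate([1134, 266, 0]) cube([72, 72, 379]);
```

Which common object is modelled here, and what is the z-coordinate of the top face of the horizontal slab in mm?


A bench. The seat-top height is 428 mm.

A long slab on four corner posts — a bench. The slab sits at z = 379 with thickness 49, so the top is 379 + 49 = 428 mm.


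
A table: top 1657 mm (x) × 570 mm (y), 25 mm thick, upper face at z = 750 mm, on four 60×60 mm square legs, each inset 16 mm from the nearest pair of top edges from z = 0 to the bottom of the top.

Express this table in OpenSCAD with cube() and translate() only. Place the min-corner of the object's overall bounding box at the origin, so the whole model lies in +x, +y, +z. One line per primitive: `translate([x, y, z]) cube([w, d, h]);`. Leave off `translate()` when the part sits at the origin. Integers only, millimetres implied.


// leg_h = 750 - 25 = 725
translate([0, 0, 725]) cube([1657, 570, 25]);
translate([16, 16, 0]) cube([60, 60, 725]);
translate([1581, 16, 0]) cube([60, 60, 725]);
translate([16, 494, 0]) cube([60, 60, 725]);
translate([1581, 494, 0]) cube([60, 60, 725]);


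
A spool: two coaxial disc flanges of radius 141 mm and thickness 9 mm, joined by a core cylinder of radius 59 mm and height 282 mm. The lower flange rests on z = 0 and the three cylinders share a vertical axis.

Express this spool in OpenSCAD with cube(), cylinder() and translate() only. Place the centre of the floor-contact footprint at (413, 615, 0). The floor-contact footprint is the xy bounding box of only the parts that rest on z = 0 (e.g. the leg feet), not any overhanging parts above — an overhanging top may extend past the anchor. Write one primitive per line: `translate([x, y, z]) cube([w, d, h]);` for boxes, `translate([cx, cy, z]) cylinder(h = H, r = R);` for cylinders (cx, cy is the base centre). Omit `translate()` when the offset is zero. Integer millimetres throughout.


translate([413, 615, 0]) cylinder(h = 9, r = 141);
translate([413, 615, 9]) cylinder(h = 282, r = 59);
translate([413, 615, 291]) cylinder(h = 9, r = 141);


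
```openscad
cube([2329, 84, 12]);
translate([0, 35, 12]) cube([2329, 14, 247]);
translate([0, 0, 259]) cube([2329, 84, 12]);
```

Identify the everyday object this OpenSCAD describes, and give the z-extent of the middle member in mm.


An I-beam. The web height is 247 mm.

Two wide flanges with a thin centred web — an I-beam. Overall 271 mm minus two 12 mm flanges gives a web of 271 − 2·12 = 247 mm.


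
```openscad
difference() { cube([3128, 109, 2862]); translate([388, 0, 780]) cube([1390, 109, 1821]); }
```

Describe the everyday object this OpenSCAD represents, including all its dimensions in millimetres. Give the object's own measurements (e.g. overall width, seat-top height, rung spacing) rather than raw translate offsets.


A wall 3128 mm long (x), 109 mm thick (y), 2862 mm tall, with a rectangular window opening cut through it. The opening is 1390 mm wide and 1821 mm tall; its sill is at z = 780 mm and its near (−x) edge is 388 mm from the wall's −x end. The opening passes through the full wall thickness.


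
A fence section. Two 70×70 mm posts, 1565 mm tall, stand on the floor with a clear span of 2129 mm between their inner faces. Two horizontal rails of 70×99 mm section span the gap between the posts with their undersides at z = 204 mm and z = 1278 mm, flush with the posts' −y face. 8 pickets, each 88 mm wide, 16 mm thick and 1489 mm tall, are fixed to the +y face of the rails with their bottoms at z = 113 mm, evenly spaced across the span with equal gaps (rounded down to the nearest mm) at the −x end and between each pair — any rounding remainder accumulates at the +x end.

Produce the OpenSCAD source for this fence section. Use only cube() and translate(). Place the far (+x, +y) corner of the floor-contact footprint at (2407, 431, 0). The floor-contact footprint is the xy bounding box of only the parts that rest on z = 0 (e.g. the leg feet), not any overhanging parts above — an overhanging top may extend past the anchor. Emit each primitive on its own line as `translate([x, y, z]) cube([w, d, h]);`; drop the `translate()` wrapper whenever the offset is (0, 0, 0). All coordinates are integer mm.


translate([138, 361, 0]) cube([70, 70, 1565]);
translate([2337, 361, 0]) cube([70, 70, 1565]);
translate([208, 361, 204]) cube([2129, 70, 99]);
translate([208, 361, 1278]) cube([2129, 70, 99]);
translate([366, 431, 113]) cube([88, 16, 1489]);
translate([612, 431, 113]) cube([88, 16, 1489]);
translate([858, 431, 113]) cube([88, 16, 1489]);
translate([1104, 431, 113]) cube([88, 16, 1489]);
translate([1350, 431, 113]) cube([88, 16, 1489]);
translate([1596, 431, 113]) cube([88, 16, 1489]);
translate([1842, 431, 113]) cube([88, 16, 1489]);
translate([2088, 431, 113]) cube([88, 16, 1489]);


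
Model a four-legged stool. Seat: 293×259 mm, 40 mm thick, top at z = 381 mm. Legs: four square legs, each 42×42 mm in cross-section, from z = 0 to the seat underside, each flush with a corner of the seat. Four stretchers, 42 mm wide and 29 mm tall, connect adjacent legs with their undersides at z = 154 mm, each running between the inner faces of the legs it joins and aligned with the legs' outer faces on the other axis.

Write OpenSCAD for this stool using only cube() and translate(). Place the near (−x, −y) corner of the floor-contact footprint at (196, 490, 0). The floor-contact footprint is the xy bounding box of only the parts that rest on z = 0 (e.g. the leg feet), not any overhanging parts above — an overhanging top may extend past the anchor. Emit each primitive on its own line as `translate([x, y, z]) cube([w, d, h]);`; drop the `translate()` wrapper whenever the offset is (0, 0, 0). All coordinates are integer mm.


translate([196, 490, 341]) cube([293, 259, 40]);
translate([196, 490, 0]) cube([42, 42, 341]);
translate([447, 490, 0]) cube([42, 42, 341]);
translate([196, 707, 0]) cube([42, 42, 341]);
translate([447, 707, 0]) cube([42, 42, 341]);
translate([238, 490, 154]) cube([209, 42, 29]);
translate([238, 707, 154]) cube([209, 42, 29]);
translate([196, 532, 154]) cube([42, 175, 29]);
translate([447, 532, 154]) cube([42, 175, 29]);


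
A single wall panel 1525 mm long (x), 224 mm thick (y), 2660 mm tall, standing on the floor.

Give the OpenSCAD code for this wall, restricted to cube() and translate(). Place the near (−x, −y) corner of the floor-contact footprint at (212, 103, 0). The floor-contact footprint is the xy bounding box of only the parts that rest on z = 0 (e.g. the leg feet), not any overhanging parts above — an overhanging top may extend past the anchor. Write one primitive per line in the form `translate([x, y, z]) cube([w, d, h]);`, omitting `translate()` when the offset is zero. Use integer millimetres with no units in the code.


translate([212, 103, 0]) cube([1525, 224, 2660]);


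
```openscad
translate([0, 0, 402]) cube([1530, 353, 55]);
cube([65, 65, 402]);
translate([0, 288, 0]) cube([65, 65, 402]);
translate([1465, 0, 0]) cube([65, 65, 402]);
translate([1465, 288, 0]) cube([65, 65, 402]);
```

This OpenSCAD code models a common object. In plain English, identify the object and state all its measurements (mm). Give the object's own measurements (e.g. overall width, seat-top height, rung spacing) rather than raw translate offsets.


A bench: a 1530×353 mm seat slab, 55 mm thick, top at z = 457 mm, on four 65×65 mm square legs flush with the seat corners and standing on z = 0.


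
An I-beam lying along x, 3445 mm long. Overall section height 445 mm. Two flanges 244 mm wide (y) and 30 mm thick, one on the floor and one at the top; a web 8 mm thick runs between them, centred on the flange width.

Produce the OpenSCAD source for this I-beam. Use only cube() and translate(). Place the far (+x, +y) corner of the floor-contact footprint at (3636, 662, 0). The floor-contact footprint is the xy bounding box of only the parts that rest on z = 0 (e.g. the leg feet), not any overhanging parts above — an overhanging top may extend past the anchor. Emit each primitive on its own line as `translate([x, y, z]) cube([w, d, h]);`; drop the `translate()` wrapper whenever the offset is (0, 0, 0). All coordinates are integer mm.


translate([191, 418, 0]) cube([3445, 244, 30]);
translate([191, 536, 30]) cube([3445, 8, 385]);
translate([191, 418, 415]) cube([3445, 244, 30]);


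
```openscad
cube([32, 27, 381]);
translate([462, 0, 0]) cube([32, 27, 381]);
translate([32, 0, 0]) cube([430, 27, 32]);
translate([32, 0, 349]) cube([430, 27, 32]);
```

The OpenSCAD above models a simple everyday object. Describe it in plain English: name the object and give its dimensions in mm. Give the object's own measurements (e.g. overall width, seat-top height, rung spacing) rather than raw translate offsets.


A rectangular picture frame lying in the x–z plane (depth along y). The opening is 430 mm wide (x) by 317 mm tall (z), surrounded by a border 32 mm wide on all four sides. The frame is 27 mm deep and is made of two full-height vertical stiles with two horizontal rails fitted between them.


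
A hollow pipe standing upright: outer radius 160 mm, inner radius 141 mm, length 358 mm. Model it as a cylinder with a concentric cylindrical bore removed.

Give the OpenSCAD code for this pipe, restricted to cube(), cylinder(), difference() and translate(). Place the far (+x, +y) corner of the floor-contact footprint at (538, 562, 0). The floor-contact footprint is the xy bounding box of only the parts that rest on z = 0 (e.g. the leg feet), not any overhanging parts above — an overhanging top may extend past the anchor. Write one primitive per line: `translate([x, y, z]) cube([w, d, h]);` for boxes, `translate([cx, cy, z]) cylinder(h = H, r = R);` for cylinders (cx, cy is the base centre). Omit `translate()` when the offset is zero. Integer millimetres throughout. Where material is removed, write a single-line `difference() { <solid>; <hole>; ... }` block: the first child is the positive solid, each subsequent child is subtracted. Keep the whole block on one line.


difference() { translate([378, 402, 0]) cylinder(h = 358, r = 160); translate([378, 402, 0]) cylinder(h = 358, r = 141); }


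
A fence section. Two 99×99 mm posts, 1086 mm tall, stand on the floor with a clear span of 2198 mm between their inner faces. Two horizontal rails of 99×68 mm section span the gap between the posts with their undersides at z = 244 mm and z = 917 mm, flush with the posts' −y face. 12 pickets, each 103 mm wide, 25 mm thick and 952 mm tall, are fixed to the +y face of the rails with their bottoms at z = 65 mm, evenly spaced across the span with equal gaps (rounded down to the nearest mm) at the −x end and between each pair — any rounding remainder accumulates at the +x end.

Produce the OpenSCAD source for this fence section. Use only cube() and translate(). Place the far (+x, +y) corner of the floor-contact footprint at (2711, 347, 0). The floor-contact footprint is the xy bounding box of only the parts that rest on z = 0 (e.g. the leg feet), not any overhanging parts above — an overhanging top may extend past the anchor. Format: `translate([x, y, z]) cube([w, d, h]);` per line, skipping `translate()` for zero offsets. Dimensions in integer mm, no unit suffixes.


translate([315, 248, 0]) cube([99, 99, 1086]);
translate([2612, 248, 0]) cube([99, 99, 1086]);
translate([414, 248, 244]) cube([2198, 99, 68]);
translate([414, 248, 917]) cube([2198, 99, 68]);
translate([488, 347, 65]) cube([103, 25, 952]);
translate([665, 347, 65]) cube([103, 25, 952]);
translate([842, 347, 65]) cube([103, 25, 952]);
translate([1019, 347, 65]) cube([103, 25, 952]);
translate([1196, 347, 65]) cube([103, 25, 952]);
translate([1373, 347, 65]) cube([103, 25, 952]);
translate([1550, 347, 65]) cube([103, 25, 952]);
translate([1727, 347, 65]) cube([103, 25, 952]);
translate([1904, 347, 65]) cube([103, 25, 952]);
translate([2081, 347, 65]) cube([103, 25, 952]);
translate([2258, 347, 65]) cube([103, 25, 952]);
translate([2435, 347, 65]) cube([103, 25, 952]);


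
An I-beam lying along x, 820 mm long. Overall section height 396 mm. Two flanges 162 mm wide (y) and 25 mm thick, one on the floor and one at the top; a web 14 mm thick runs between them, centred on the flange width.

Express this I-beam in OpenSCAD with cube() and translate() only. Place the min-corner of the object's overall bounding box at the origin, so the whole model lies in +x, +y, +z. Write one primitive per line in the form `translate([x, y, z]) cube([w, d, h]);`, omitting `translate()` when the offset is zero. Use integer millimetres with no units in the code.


cube([820, 162, 25]);
translate([0, 74, 25]) cube([820, 14, 346]);
translate([0, 0, 371]) cube([820, 162, 25]);


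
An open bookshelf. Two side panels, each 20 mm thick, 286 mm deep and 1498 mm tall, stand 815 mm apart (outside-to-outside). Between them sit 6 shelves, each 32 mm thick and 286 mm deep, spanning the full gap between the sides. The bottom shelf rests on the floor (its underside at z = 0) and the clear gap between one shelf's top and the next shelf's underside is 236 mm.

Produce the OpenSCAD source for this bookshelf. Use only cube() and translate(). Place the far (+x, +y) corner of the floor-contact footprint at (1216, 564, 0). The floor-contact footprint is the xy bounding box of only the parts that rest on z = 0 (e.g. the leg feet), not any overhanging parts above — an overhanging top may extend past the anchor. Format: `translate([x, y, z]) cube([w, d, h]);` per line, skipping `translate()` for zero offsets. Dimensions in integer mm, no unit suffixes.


translate([401, 278, 0]) cube([20, 286, 1498]);
translate([1196, 278, 0]) cube([20, 286, 1498]);
translate([421, 278, 0]) cube([775, 286, 32]);
translate([421, 278, 268]) cube([775, 286, 32]);
translate([421, 278, 536]) cube([775, 286, 32]);
translate([421, 278, 804]) cube([775, 286, 32]);
translate([421, 278, 1072]) cube([775, 286, 32]);
translate([421, 278, 1340]) cube([775, 286, 32]);


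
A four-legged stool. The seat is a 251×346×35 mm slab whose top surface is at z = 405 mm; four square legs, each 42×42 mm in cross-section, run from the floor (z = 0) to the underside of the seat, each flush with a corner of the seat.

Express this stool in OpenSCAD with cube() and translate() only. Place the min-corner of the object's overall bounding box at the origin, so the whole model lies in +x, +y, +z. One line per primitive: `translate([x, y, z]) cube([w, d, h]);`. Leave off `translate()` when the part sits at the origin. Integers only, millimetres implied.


translate([0, 0, 370]) cube([251, 346, 35]);
cube([42, 42, 370]);
translate([209, 0, 0]) cube([42, 42, 370]);
translate([0, 304, 0]) cube([42, 42, 370]);
translate([209, 304, 0]) cube([42, 42, 370]);


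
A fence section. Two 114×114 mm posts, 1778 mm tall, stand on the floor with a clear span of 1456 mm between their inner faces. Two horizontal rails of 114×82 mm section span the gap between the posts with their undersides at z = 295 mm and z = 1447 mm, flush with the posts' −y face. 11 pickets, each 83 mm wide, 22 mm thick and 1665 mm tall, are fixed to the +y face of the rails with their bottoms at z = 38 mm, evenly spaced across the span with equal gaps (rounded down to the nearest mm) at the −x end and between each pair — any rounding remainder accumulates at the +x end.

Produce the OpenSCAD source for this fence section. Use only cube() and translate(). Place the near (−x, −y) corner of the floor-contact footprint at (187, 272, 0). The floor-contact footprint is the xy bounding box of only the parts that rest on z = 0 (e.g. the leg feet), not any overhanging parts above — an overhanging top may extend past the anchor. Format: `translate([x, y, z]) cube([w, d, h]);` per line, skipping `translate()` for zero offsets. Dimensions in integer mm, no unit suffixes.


translate([187, 272, 0]) cube([114, 114, 1778]);
translate([1757, 272, 0]) cube([114, 114, 1778]);
translate([301, 272, 295]) cube([1456, 114, 82]);
translate([301, 272, 1447]) cube([1456, 114, 82]);
translate([346, 386, 38]) cube([83, 22, 1665]);
translate([474, 386, 38]) cube([83, 22, 1665]);
translate([602, 386, 38]) cube([83, 22, 1665]);
translate([730, 386, 38]) cube([83, 22, 1665]);
translate([858, 386, 38]) cube([83, 22, 1665]);
translate([986, 386, 38]) cube([83, 22, 1665]);
translate([1114, 386, 38]) cube([83, 22, 1665]);
translate([1242, 386, 38]) cube([83, 22, 1665]);
translate([1370, 386, 38]) cube([83, 22, 1665]);
translate([1498, 386, 38]) cube([83, 22, 1665]);
translate([1626, 386, 38]) cube([83, 22, 1665]);


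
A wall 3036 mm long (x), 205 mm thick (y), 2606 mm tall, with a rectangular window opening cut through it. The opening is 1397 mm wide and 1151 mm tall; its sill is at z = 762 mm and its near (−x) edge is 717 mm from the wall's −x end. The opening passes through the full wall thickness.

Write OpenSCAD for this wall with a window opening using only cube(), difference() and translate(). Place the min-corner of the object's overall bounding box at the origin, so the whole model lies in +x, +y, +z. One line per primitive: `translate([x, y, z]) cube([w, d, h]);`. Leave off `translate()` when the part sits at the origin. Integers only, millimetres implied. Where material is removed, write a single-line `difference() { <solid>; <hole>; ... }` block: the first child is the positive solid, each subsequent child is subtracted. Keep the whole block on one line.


difference() { cube([3036, 205, 2606]); translate([717, 0, 762]) cube([1397, 205, 1151]); }


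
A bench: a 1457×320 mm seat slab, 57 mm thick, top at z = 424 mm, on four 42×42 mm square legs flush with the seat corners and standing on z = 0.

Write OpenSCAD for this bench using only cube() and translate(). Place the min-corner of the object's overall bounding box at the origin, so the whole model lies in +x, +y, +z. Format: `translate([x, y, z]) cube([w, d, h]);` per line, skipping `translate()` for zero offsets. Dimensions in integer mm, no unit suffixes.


translate([0, 0, 367]) cube([1457, 320, 57]);
cube([42, 42, 367]);
translate([0, 278, 0]) cube([42, 42, 367]);
translate([1415, 0, 0]) cube([42, 42, 367]);
translate([1415, 278, 0]) cube([42, 42, 367]);
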